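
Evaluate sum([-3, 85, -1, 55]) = (-3) + 85 + (-1) + 55
= 136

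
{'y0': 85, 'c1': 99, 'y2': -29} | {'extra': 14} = {'y0': 85, 'c1': 99, 'y2': -29, 'extra': 14}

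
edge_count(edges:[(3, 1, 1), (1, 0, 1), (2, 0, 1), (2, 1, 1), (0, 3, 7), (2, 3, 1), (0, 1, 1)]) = 7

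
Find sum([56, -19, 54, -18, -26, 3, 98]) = 148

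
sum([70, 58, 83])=70 + 58 + 83
= 211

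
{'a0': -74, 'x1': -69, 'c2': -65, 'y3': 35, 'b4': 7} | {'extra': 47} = {'a0': -74, 'x1': -69, 'c2': -65, 'y3': 35, 'b4': 7, 'extra': 47}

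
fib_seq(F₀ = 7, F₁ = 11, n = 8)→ F_2 = F_1 + F_0 = 18
F_3 = F_2 + F_1 = 29
F_4 = F_3 + F_2 = 47
...
= [7, 11, 18, 29, 47, 76, 123, 199]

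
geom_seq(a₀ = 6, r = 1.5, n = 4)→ [6.0, 9.0, 13.5, 20.25]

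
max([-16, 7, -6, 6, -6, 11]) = 11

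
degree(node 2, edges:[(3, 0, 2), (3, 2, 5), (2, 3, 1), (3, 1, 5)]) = incident: (3,2), (2,3)
= 2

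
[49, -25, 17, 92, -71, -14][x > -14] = [49, 17, 92]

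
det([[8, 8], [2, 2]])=0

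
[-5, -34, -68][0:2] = [-5, -34]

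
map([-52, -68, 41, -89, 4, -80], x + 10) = [-42, -58, 51, -79, 14, -70]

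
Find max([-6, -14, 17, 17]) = 17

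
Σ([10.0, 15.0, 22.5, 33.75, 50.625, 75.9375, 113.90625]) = 10.0 + 15.0 + 22.5 + 33.75 + 50.625 + 75.9375 + 113.90625
= 321.71875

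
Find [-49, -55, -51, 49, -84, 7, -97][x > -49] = [49, 7]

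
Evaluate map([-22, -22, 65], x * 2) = -22*2=-44, -22*2=-44, 65*2=130
= [-44, -44, 130]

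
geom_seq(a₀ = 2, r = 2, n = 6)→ [2, 4, 8, 16, 32, 64]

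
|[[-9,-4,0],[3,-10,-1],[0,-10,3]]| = (1)*(-9)*det([[-10, -1], [-10, 3]]) + (-1)*(-4)*det([[3, -1], [0, 3]]) + (1)*(0)*det([[3, -10], [0, -10]])
= 360 + 36 + 0
= 396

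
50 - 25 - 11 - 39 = -25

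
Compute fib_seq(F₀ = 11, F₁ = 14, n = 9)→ F_2 = F_1 + F_0 = 25
F_3 = F_2 + F_1 = 39
F_4 = F_3 + F_2 = 64
...
= [11, 14, 25, 39, 64, 103, 167, 270, 437]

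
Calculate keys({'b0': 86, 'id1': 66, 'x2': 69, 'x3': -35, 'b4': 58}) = ['b0', 'id1', 'x2', 'x3', 'b4']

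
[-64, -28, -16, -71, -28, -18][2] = -16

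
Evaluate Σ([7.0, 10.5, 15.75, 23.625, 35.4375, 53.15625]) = 145.46875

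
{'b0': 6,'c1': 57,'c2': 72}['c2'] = 72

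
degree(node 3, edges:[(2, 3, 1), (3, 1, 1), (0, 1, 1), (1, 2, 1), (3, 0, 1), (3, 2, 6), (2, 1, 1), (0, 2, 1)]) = 4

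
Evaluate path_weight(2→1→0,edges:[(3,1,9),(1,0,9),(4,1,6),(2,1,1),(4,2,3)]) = w(2→1)=1 + w(1→0)=9
= 10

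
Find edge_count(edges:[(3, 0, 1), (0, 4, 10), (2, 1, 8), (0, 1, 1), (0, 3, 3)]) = 5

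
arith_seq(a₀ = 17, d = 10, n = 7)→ a_0 = 17 + 0*10 = 17
a_1 = 17 + 1*10 = 27
a_2 = 17 + 2*10 = 37
...
= [17, 27, 37, 47, 57, 67, 77]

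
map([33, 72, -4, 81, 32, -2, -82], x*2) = [66, 144, -8, 162, 64, -4, -164]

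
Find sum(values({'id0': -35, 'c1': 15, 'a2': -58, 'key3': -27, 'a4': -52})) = (-35) + 15 + (-58) + (-27) + (-52)
= -157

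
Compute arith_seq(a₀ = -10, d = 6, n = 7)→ a_0 = -10 + 0*6 = -10
a_1 = -10 + 1*6 = -4
a_2 = -10 + 2*6 = 2
...
= [-10, -4, 2, 8, 14, 20, 26]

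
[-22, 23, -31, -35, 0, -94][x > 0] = [23]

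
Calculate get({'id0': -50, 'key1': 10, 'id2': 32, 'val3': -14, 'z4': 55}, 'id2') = 32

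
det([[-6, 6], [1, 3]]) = (-6)*(3) - (6)*(1)
= -24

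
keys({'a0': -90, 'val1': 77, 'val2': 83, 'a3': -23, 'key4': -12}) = ['a0', 'val1', 'val2', 'a3', 'key4']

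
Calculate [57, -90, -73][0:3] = [57, -90, -73]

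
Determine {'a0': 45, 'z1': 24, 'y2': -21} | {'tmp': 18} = {'a0': 45, 'z1': 24, 'y2': -21, 'tmp': 18}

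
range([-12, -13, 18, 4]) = 31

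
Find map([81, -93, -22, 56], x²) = [6561, 8649, 484, 3136]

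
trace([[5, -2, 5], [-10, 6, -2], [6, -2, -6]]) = diagonal: 5 + 6 + (-6)
= 5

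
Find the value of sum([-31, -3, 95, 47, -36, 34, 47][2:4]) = slice → [95, 47]
95 + 47
= 142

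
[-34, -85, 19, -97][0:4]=[-34, -85, 19, -97]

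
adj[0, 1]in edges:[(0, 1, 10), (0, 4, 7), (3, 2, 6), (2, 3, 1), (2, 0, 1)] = 10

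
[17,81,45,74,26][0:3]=[17, 81, 45]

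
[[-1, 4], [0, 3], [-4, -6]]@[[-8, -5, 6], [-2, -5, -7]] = C[0][0] = (-1)*(-8) + (4)*(-2) = 0
C[0][1] = (-1)*(-5) + (4)*(-5) = -15
C[0][2] = (-1)*(6) + (4)*(-7) = -34
C[1][0] = (0)*(-8) + (3)*(-2) = -6
C[1][1] = (0)*(-5) + (3)*(-5) = -15
C[1][2] = (0)*(6) + (3)*(-7) = -21
... (3 more cells)
= [[0, -15, -34], [-6, -15, -21], [44, 50, 18]]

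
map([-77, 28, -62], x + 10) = [-67, 38, -52]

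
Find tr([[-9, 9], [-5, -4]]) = diagonal: (-9) + (-4)
= -13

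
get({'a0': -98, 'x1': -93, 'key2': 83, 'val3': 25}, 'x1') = -93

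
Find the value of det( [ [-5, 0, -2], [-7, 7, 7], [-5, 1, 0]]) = -21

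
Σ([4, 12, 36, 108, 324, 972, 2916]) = 4372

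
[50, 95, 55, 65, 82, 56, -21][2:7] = [55, 65, 82, 56, -21]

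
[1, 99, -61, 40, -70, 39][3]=40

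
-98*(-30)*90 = 264600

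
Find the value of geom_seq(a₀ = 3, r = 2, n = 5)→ [3, 6, 12, 24, 48]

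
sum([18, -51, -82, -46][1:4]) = slice → [-51, -82, -46]
(-51) + (-82) + (-46)
= -179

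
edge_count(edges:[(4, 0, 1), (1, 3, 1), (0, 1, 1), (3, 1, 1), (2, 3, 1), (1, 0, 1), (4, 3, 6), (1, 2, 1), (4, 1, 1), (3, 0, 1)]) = 10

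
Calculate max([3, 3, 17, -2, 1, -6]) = 17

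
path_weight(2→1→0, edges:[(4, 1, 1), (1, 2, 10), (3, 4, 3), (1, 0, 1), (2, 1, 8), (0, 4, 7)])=9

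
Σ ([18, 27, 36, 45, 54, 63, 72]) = 18 + 27 + 36 + 45 + 54 + 63 + 72
= 315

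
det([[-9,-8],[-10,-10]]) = 10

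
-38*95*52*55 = -10324600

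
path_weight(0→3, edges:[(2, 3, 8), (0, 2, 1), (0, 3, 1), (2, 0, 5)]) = w(0→3)=1
= 1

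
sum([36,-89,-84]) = -137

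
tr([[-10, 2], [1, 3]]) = -7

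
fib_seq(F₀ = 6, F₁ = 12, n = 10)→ [6, 12, 18, 30, 48, 78, 126, 204, 330, 534]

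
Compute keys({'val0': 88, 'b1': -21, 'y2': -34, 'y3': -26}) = ['val0', 'b1', 'y2', 'y3']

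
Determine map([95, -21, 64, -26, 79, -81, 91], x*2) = [190, -42, 128, -52, 158, -162, 182]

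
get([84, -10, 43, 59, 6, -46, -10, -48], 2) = 43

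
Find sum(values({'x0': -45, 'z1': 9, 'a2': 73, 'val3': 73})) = 110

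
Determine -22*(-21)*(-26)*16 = -192192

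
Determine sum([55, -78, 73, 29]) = 55 + (-78) + 73 + 29
= 79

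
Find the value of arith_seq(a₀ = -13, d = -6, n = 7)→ a_0 = -13 + 0*-6 = -13
a_1 = -13 + 1*-6 = -19
a_2 = -13 + 2*-6 = -25
...
= [-13, -19, -25, -31, -37, -43, -49]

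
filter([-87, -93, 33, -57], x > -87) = [33, -57]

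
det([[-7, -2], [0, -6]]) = (-7)*(-6) - (-2)*(0)
= 42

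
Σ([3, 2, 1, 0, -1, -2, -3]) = 3 + 2 + 1 + 0 + (-1) + (-2) + (-3)
= 0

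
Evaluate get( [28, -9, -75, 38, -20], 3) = 38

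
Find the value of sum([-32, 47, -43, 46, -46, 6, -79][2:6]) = slice → [-43, 46, -46, 6]
(-43) + 46 + (-46) + 6
= -37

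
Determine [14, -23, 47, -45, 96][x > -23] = [14, 47, 96]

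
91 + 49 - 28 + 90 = 202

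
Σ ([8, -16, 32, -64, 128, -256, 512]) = 8 + -16 + 32 + -64 + 128 + -256 + 512
= 344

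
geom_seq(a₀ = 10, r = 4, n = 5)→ [10, 40, 160, 640, 2560]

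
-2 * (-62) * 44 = 5456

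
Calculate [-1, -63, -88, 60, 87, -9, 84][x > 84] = [87]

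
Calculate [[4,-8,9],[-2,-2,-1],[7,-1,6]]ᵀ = [[4, -2, 7], [-8, -2, -1], [9, -1, 6]]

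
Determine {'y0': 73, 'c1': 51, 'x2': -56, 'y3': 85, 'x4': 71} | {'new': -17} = {'y0': 73, 'c1': 51, 'x2': -56, 'y3': 85, 'x4': 71, 'new': -17}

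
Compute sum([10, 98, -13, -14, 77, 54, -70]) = 142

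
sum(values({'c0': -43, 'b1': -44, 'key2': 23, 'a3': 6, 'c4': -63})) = (-43) + (-44) + 23 + 6 + (-63)
= -121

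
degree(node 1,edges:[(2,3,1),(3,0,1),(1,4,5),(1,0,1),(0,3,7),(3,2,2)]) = 2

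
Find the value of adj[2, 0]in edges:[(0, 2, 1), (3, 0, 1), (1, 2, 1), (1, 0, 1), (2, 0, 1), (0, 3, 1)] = 1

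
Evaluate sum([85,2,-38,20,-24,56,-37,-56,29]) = 37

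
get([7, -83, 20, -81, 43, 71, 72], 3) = -81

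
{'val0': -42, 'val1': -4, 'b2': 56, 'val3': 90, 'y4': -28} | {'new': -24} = {'val0': -42, 'val1': -4, 'b2': 56, 'val3': 90, 'y4': -28, 'new': -24}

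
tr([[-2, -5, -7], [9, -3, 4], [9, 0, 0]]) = -5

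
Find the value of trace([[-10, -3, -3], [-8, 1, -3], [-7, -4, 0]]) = diagonal: (-10) + 1 + 0
= -9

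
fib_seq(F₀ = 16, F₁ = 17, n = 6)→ [16, 17, 33, 50, 83, 133]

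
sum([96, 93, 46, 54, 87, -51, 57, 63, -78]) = 96 + 93 + 46 + 54 + 87 + (-51) + 57 + 63 + (-78)
= 367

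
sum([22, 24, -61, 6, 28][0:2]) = slice → [22, 24]
22 + 24
= 46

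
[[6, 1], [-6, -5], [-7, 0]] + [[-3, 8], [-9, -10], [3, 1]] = [[3, 9], [-15, -15], [-4, 1]]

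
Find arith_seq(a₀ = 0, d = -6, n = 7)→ [0, -6, -12, -18, -24, -30, -36]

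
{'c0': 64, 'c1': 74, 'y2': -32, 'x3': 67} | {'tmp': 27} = {'c0': 64, 'c1': 74, 'y2': -32, 'x3': 67, 'tmp': 27}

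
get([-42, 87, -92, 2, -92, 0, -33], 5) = 0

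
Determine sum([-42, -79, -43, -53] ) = -217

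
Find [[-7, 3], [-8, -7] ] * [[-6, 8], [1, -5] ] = [[45, -71], [41, -29]]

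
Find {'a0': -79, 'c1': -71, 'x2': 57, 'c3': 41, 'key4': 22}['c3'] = 41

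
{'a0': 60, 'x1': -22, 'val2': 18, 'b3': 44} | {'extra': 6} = {'a0': 60, 'x1': -22, 'val2': 18, 'b3': 44, 'extra': 6}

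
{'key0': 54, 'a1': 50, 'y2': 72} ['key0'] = 54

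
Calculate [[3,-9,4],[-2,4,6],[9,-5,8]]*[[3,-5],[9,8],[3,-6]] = [[-60, -111], [48, 6], [6, -133]]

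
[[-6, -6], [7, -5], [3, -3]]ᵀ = [[-6, 7, 3], [-6, -5, -3]]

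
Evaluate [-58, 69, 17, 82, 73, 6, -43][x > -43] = [69, 17, 82, 73, 6]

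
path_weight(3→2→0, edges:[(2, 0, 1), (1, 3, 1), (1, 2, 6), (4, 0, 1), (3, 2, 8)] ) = 9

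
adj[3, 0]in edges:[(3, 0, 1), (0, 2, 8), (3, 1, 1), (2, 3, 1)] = 1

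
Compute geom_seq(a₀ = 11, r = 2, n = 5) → a_0 = 11*2^0 = 11
a_1 = 11*2^1 = 22
a_2 = 11*2^2 = 44
...
= [11, 22, 44, 88, 176]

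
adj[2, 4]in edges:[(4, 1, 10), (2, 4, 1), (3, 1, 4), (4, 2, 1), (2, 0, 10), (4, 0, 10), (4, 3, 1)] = 1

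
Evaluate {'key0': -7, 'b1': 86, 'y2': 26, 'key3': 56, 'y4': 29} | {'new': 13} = {'key0': -7, 'b1': 86, 'y2': 26, 'key3': 56, 'y4': 29, 'new': 13}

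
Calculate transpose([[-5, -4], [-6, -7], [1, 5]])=[[-5, -6, 1], [-4, -7, 5]]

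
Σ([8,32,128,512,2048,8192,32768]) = 8 + 32 + 128 + 512 + 2048 + 8192 + 32768
= 43688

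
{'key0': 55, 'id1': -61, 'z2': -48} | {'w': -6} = {'key0': 55, 'id1': -61, 'z2': -48, 'w': -6}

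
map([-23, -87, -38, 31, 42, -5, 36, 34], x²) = (-23)²=529, (-87)²=7569, (-38)²=1444, (31)²=961, (42)²=1764, (-5)²=25, (36)²=1296, (34)²=1156
= [529, 7569, 1444, 961, 1764, 25, 1296, 1156]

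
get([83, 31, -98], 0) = 83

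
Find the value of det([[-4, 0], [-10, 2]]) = -8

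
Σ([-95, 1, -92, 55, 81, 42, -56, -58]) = -122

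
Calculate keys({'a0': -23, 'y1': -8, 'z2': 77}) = ['a0', 'y1', 'z2']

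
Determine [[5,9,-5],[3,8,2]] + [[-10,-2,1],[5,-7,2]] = [[-5, 7, -4], [8, 1, 4]]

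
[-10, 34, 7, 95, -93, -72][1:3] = [34, 7]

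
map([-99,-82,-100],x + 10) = [-89, -72, -90]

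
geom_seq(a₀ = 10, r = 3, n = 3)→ a_0 = 10*3^0 = 10
a_1 = 10*3^1 = 30
a_2 = 10*3^2 = 90
= [10, 30, 90]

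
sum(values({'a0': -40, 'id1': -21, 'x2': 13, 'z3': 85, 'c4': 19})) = (-40) + (-21) + 13 + 85 + 19
= 56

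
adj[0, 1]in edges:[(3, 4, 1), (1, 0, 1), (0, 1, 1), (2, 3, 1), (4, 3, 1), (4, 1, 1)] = 1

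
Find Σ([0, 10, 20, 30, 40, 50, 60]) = 0 + 10 + 20 + 30 + 40 + 50 + 60
= 210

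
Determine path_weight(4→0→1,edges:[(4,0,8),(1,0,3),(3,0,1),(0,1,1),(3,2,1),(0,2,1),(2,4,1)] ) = 9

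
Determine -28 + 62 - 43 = -9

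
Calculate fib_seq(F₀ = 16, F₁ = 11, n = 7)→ F_2 = F_1 + F_0 = 27
F_3 = F_2 + F_1 = 38
F_4 = F_3 + F_2 = 65
...
= [16, 11, 27, 38, 65, 103, 168]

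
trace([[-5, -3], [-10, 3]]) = -2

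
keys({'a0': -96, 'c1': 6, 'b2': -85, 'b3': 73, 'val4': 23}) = ['a0', 'c1', 'b2', 'b3', 'val4']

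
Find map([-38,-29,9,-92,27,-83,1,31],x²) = (-38)²=1444, (-29)²=841, (9)²=81, (-92)²=8464, (27)²=729, (-83)²=6889, (1)²=1, (31)²=961
= [1444, 841, 81, 8464, 729, 6889, 1, 961]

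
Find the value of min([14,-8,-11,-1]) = -11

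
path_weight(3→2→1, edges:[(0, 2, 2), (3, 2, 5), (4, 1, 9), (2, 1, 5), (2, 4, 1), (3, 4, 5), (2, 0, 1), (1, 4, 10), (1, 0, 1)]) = 10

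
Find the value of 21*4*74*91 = 565656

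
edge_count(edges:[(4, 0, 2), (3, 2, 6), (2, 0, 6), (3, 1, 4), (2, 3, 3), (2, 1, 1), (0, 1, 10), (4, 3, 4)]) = 8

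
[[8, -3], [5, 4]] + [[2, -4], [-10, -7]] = [[10, -7], [-5, -3]]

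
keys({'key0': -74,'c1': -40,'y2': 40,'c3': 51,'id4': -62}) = ['key0', 'c1', 'y2', 'c3', 'id4']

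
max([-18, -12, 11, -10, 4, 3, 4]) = 11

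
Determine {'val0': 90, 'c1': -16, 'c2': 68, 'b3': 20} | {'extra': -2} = {'val0': 90, 'c1': -16, 'c2': 68, 'b3': 20, 'extra': -2}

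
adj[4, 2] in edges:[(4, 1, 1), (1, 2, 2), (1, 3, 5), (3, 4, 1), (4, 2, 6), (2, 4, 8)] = 6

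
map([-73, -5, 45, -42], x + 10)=-73+10=-63, -5+10=5, 45+10=55, -42+10=-32
= [-63, 5, 55, -32]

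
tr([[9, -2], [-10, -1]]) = diagonal: 9 + (-1)
= 8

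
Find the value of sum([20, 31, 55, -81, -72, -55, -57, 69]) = -90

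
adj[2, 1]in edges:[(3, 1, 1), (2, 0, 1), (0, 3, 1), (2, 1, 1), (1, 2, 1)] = 1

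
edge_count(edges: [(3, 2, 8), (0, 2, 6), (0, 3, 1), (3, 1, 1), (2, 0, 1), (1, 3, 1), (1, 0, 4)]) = 7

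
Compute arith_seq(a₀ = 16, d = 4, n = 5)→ a_0 = 16 + 0*4 = 16
a_1 = 16 + 1*4 = 20
a_2 = 16 + 2*4 = 24
...
= [16, 20, 24, 28, 32]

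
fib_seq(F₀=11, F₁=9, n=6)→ F_2 = F_1 + F_0 = 20
F_3 = F_2 + F_1 = 29
F_4 = F_3 + F_2 = 49
...
= [11, 9, 20, 29, 49, 78]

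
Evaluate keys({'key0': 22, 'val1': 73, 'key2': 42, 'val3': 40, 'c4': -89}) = ['key0', 'val1', 'key2', 'val3', 'c4']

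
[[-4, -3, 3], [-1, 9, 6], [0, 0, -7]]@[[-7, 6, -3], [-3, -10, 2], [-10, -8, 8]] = [[7, -18, 30], [-80, -144, 69], [70, 56, -56]]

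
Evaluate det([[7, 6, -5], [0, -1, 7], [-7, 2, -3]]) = (1)*(7)*det([[-1, 7], [2, -3]]) + (-1)*(6)*det([[0, 7], [-7, -3]]) + (1)*(-5)*det([[0, -1], [-7, 2]])
= -77 + -294 + 35
= -336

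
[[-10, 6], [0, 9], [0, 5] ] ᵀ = [[-10, 0, 0], [6, 9, 5]]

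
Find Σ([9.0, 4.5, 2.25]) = 15.75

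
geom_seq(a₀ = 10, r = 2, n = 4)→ a_0 = 10*2^0 = 10
a_1 = 10*2^1 = 20
a_2 = 10*2^2 = 40
...
= [10, 20, 40, 80]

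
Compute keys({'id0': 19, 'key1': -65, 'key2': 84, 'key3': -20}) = ['id0', 'key1', 'key2', 'key3']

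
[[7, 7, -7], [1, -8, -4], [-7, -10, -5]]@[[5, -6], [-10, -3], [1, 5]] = C[0][0] = (7)*(5) + (7)*(-10) + (-7)*(1) = -42
C[0][1] = (7)*(-6) + (7)*(-3) + (-7)*(5) = -98
C[1][0] = (1)*(5) + (-8)*(-10) + (-4)*(1) = 81
C[1][1] = (1)*(-6) + (-8)*(-3) + (-4)*(5) = -2
C[2][0] = (-7)*(5) + (-10)*(-10) + (-5)*(1) = 60
C[2][1] = (-7)*(-6) + (-10)*(-3) + (-5)*(5) = 47
= [[-42, -98], [81, -2], [60, 47]]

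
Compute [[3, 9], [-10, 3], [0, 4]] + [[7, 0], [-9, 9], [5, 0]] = [[10, 9], [-19, 12], [5, 4]]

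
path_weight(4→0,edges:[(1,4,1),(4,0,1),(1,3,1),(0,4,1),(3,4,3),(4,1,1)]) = 1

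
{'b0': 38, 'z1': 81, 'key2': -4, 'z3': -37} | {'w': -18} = {'b0': 38, 'z1': 81, 'key2': -4, 'z3': -37, 'w': -18}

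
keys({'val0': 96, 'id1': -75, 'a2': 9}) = ['val0', 'id1', 'a2']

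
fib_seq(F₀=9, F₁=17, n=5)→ [9, 17, 26, 43, 69]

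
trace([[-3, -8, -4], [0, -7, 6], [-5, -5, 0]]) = diagonal: (-3) + (-7) + 0
= -10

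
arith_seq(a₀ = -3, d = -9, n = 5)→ [-3, -12, -21, -30, -39]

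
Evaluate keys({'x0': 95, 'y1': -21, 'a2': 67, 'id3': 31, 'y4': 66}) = ['x0', 'y1', 'a2', 'id3', 'y4']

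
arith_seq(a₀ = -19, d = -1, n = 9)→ [-19, -20, -21, -22, -23, -24, -25, -26, -27]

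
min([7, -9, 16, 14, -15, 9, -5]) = -15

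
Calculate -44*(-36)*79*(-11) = -1376496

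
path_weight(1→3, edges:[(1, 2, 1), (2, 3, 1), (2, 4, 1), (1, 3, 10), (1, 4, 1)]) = 10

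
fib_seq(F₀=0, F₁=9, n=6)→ F_2 = F_1 + F_0 = 9
F_3 = F_2 + F_1 = 18
F_4 = F_3 + F_2 = 27
...
= [0, 9, 9, 18, 27, 45]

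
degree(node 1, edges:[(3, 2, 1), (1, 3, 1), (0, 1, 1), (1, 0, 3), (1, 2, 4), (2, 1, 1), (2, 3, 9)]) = 5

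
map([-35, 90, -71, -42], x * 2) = [-70, 180, -142, -84]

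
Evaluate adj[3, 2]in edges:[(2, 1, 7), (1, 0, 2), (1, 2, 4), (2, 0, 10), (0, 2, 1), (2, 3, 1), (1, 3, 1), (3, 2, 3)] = 3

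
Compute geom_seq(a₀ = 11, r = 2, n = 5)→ a_0 = 11*2^0 = 11
a_1 = 11*2^1 = 22
a_2 = 11*2^2 = 44
...
= [11, 22, 44, 88, 176]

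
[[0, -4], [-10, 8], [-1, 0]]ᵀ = [[0, -10, -1], [-4, 8, 0]]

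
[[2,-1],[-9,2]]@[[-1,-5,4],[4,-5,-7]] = C[0][0] = (2)*(-1) + (-1)*(4) = -6
C[0][1] = (2)*(-5) + (-1)*(-5) = -5
C[0][2] = (2)*(4) + (-1)*(-7) = 15
C[1][0] = (-9)*(-1) + (2)*(4) = 17
C[1][1] = (-9)*(-5) + (2)*(-5) = 35
C[1][2] = (-9)*(4) + (2)*(-7) = -50
= [[-6, -5, 15], [17, 35, -50]]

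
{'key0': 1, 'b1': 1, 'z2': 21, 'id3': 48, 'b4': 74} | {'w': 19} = {'key0': 1, 'b1': 1, 'z2': 21, 'id3': 48, 'b4': 74, 'w': 19}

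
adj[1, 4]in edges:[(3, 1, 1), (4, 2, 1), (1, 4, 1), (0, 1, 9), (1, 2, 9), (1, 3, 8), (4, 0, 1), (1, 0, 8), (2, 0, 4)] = 1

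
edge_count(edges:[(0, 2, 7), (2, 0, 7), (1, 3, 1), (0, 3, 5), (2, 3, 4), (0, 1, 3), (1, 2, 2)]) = 7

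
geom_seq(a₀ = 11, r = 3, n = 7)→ a_0 = 11*3^0 = 11
a_1 = 11*3^1 = 33
a_2 = 11*3^2 = 99
...
= [11, 33, 99, 297, 891, 2673, 8019]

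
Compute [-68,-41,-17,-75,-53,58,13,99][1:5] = [-41, -17, -75, -53]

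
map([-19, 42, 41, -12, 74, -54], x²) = (-19)²=361, (42)²=1764, (41)²=1681, (-12)²=144, (74)²=5476, (-54)²=2916
= [361, 1764, 1681, 144, 5476, 2916]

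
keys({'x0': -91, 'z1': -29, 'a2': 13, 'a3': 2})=['x0', 'z1', 'a2', 'a3']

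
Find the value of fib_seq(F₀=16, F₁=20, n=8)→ [16, 20, 36, 56, 92, 148, 240, 388]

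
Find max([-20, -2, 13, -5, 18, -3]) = 18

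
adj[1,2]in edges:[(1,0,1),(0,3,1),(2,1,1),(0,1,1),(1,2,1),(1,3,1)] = 1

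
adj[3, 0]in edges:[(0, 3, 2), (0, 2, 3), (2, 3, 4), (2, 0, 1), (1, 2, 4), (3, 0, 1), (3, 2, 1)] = 1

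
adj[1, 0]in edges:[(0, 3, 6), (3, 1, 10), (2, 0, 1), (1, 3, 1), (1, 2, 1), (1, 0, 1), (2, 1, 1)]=1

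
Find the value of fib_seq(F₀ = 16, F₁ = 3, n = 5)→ F_2 = F_1 + F_0 = 19
F_3 = F_2 + F_1 = 22
F_4 = F_3 + F_2 = 41
= [16, 3, 19, 22, 41]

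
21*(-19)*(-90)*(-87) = -3124170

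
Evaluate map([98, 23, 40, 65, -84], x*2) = [196, 46, 80, 130, -168]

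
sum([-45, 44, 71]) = 70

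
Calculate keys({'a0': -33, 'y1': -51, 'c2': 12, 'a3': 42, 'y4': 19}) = ['a0', 'y1', 'c2', 'a3', 'y4']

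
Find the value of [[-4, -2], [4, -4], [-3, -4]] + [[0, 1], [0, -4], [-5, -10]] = [[-4, -1], [4, -8], [-8, -14]]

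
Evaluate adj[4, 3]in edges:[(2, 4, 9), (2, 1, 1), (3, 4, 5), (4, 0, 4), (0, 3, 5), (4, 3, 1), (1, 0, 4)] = 1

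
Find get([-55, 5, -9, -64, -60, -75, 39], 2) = -9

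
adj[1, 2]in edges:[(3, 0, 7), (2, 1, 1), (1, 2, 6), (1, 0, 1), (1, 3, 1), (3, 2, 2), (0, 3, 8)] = 6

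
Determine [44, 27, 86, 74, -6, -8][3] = 74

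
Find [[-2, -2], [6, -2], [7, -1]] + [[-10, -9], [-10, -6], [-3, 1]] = [[-12, -11], [-4, -8], [4, 0]]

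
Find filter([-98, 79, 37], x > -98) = keep x where x > -98: -98✗, 79✓, 37✓
= [79, 37]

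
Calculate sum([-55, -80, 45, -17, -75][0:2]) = -135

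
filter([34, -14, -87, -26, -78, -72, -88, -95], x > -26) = keep x where x > -26: 34✓, -14✓, -87✗, -26✗, -78✗, -72✗, -88✗, -95✗
= [34, -14]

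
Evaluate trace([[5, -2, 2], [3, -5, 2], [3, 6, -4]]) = diagonal: 5 + (-5) + (-4)
= -4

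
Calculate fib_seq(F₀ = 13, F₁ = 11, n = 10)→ F_2 = F_1 + F_0 = 24
F_3 = F_2 + F_1 = 35
F_4 = F_3 + F_2 = 59
...
= [13, 11, 24, 35, 59, 94, 153, 247, 400, 647]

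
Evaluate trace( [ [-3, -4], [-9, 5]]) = 2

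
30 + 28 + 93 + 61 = 212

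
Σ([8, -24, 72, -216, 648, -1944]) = 8 + -24 + 72 + -216 + 648 + -1944
= -1456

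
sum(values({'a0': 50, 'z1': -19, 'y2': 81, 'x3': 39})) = 50 + (-19) + 81 + 39
= 151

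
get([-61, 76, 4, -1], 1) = 76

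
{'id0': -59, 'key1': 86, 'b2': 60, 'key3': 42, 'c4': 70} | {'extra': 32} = {'id0': -59, 'key1': 86, 'b2': 60, 'key3': 42, 'c4': 70, 'extra': 32}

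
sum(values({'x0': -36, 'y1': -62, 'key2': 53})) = -45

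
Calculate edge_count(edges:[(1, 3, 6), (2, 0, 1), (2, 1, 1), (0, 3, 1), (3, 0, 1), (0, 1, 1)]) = 6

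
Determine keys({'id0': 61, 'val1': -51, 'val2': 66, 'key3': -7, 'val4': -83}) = ['id0', 'val1', 'val2', 'key3', 'val4']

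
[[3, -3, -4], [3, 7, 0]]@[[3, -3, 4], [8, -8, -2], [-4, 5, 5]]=[[1, -5, -2], [65, -65, -2]]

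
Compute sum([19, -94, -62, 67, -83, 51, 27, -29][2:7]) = slice → [-62, 67, -83, 51, 27]
(-62) + 67 + (-83) + 51 + 27
= 0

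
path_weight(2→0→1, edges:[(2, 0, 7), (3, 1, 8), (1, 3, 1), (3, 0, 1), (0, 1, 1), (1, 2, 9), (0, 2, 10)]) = w(2→0)=7 + w(0→1)=1
= 8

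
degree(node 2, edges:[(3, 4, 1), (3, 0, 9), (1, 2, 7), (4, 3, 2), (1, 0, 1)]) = 1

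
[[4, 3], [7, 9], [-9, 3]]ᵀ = [[4, 7, -9], [3, 9, 3]]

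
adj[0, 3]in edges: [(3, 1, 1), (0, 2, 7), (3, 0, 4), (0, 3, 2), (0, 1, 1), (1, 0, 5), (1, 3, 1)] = 2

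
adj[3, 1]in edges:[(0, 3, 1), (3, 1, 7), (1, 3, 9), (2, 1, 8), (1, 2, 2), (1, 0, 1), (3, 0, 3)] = 7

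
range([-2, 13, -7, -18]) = 31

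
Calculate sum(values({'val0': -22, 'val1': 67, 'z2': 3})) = (-22) + 67 + 3
= 48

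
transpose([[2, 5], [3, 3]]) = [[2, 3], [5, 3]]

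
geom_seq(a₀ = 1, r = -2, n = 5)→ a_0 = 1*(-2)^0 = 1
a_1 = 1*(-2)^1 = -2
a_2 = 1*(-2)^2 = 4
...
= [1, -2, 4, -8, 16]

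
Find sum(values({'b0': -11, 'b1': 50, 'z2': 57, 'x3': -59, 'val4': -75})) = (-11) + 50 + 57 + (-59) + (-75)
= -38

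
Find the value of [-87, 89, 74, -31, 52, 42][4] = 52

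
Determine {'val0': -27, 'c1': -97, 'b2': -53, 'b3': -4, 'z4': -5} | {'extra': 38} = {'val0': -27, 'c1': -97, 'b2': -53, 'b3': -4, 'z4': -5, 'extra': 38}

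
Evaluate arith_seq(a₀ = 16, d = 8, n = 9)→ a_0 = 16 + 0*8 = 16
a_1 = 16 + 1*8 = 24
a_2 = 16 + 2*8 = 32
...
= [16, 24, 32, 40, 48, 56, 64, 72, 80]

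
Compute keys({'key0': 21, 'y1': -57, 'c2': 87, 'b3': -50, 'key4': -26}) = ['key0', 'y1', 'c2', 'b3', 'key4']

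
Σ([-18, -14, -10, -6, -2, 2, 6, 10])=(-18) + (-14) + (-10) + (-6) + (-2) + 2 + 6 + 10
= -32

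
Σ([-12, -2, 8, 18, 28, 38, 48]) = 126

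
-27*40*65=-70200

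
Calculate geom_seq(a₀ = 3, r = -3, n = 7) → a_0 = 3*(-3)^0 = 3
a_1 = 3*(-3)^1 = -9
a_2 = 3*(-3)^2 = 27
...
= [3, -9, 27, -81, 243, -729, 2187]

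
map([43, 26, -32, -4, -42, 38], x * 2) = 43*2=86, 26*2=52, -32*2=-64, -4*2=-8, -42*2=-84, 38*2=76
= [86, 52, -64, -8, -84, 76]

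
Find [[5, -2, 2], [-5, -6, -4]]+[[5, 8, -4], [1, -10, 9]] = [[10, 6, -2], [-4, -16, 5]]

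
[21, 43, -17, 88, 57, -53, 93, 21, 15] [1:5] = [43, -17, 88, 57]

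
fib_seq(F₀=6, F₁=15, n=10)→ [6, 15, 21, 36, 57, 93, 150, 243, 393, 636]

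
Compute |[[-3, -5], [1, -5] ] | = (-3)*(-5) - (-5)*(1)
= 20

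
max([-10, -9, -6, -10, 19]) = 19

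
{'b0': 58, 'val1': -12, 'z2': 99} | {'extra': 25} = {'b0': 58, 'val1': -12, 'z2': 99, 'extra': 25}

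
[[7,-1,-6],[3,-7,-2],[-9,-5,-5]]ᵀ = [[7, 3, -9], [-1, -7, -5], [-6, -2, -5]]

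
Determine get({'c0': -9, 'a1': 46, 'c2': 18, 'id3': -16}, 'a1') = 46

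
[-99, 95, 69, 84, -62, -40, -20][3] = 84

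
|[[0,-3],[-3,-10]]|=(0)*(-10) - (-3)*(-3)
= -9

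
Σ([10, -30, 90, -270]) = 10 + -30 + 90 + -270
= -200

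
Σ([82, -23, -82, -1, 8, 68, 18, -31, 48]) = 87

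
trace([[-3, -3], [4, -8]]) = -11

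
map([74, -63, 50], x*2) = 74*2=148, -63*2=-126, 50*2=100
= [148, -126, 100]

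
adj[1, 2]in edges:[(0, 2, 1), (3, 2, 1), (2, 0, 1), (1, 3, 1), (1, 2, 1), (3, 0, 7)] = 1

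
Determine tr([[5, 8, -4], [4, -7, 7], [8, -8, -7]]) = diagonal: 5 + (-7) + (-7)
= -9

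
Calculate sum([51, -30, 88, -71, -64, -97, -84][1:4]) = slice → [-30, 88, -71]
(-30) + 88 + (-71)
= -13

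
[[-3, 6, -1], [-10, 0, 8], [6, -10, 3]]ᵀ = [[-3, -10, 6], [6, 0, -10], [-1, 8, 3]]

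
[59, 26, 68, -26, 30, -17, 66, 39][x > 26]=keep x where x > 26: 59✓, 26✗, 68✓, -26✗, 30✓, -17✗, 66✓, 39✓
= [59, 68, 30, 66, 39]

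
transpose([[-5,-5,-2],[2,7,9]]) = [[-5, 2], [-5, 7], [-2, 9]]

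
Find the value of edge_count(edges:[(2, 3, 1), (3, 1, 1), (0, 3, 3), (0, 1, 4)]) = 4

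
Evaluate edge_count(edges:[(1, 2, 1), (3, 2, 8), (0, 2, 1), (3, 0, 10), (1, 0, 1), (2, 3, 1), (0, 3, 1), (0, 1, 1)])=8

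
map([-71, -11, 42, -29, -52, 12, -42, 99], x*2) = -71*2=-142, -11*2=-22, 42*2=84, -29*2=-58, -52*2=-104, 12*2=24, -42*2=-84, 99*2=198
= [-142, -22, 84, -58, -104, 24, -84, 198]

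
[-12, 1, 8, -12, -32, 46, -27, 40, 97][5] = 46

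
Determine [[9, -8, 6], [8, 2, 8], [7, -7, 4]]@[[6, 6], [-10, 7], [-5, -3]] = [[104, -20], [-12, 38], [92, -19]]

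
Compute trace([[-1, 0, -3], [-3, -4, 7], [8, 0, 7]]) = diagonal: (-1) + (-4) + 7
= 2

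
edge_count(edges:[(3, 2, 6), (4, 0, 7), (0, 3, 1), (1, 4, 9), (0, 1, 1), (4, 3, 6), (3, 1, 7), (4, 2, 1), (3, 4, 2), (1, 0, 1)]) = 10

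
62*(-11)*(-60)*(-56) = -2291520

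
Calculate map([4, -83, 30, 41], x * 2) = [8, -166, 60, 82]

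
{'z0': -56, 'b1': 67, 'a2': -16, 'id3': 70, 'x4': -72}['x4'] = -72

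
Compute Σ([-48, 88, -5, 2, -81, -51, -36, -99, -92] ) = (-48) + 88 + (-5) + 2 + (-81) + (-51) + (-36) + (-99) + (-92)
= -322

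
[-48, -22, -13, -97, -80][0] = -48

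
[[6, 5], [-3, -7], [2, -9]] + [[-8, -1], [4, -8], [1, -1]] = [[-2, 4], [1, -15], [3, -10]]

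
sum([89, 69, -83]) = 75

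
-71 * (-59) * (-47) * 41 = -8072203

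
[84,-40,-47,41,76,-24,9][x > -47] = [84, -40, 41, 76, -24, 9]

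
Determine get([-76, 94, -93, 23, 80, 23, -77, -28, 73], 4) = 80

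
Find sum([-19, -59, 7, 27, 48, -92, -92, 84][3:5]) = 75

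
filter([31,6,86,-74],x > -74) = keep x where x > -74: 31✓, 6✓, 86✓, -74✗
= [31, 6, 86]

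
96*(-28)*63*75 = -12700800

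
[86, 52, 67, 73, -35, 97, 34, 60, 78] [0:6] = [86, 52, 67, 73, -35, 97]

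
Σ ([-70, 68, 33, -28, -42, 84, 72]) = (-70) + 68 + 33 + (-28) + (-42) + 84 + 72
= 117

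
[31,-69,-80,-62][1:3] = [-69, -80]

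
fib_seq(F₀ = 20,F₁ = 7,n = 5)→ [20, 7, 27, 34, 61]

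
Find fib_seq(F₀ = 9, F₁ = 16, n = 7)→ F_2 = F_1 + F_0 = 25
F_3 = F_2 + F_1 = 41
F_4 = F_3 + F_2 = 66
...
= [9, 16, 25, 41, 66, 107, 173]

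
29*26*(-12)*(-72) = 651456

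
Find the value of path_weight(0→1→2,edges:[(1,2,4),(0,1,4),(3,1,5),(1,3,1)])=w(0→1)=4 + w(1→2)=4
= 8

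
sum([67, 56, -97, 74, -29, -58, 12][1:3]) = slice → [56, -97]
56 + (-97)
= -41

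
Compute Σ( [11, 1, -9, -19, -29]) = 11 + 1 + (-9) + (-19) + (-29)
= -45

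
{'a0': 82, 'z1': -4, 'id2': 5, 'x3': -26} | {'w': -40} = {'a0': 82, 'z1': -4, 'id2': 5, 'x3': -26, 'w': -40}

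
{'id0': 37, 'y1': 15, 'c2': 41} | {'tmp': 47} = {'id0': 37, 'y1': 15, 'c2': 41, 'tmp': 47}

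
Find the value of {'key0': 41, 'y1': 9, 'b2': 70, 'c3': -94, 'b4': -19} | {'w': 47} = {'key0': 41, 'y1': 9, 'b2': 70, 'c3': -94, 'b4': -19, 'w': 47}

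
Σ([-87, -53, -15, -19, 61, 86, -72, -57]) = (-87) + (-53) + (-15) + (-19) + 61 + 86 + (-72) + (-57)
= -156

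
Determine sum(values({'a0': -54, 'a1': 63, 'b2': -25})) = (-54) + 63 + (-25)
= -16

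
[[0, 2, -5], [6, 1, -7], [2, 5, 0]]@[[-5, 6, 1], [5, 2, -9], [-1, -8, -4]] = C[0][0] = (0)*(-5) + (2)*(5) + (-5)*(-1) = 15
C[0][1] = (0)*(6) + (2)*(2) + (-5)*(-8) = 44
C[0][2] = (0)*(1) + (2)*(-9) + (-5)*(-4) = 2
C[1][0] = (6)*(-5) + (1)*(5) + (-7)*(-1) = -18
C[1][1] = (6)*(6) + (1)*(2) + (-7)*(-8) = 94
C[1][2] = (6)*(1) + (1)*(-9) + (-7)*(-4) = 25
... (3 more cells)
= [[15, 44, 2], [-18, 94, 25], [15, 22, -43]]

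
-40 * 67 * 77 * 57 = -11762520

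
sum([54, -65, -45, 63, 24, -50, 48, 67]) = 54 + (-65) + (-45) + 63 + 24 + (-50) + 48 + 67
= 96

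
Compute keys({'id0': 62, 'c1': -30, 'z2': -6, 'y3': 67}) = ['id0', 'c1', 'z2', 'y3']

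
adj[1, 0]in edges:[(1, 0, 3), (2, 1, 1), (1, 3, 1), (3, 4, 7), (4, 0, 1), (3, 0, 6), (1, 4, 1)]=3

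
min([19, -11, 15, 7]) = -11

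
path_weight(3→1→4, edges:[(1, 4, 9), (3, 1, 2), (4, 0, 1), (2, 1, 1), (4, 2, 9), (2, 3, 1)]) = 11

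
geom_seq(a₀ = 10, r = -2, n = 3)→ [10, -20, 40]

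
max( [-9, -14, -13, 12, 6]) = 12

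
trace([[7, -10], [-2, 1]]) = 8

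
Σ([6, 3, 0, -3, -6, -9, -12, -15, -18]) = -54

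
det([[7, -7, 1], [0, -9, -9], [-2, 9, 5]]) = (1)*(7)*det([[-9, -9], [9, 5]]) + (-1)*(-7)*det([[0, -9], [-2, 5]]) + (1)*(1)*det([[0, -9], [-2, 9]])
= 252 + -126 + -18
= 108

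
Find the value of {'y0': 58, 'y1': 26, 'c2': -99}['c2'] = -99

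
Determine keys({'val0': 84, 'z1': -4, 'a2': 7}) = ['val0', 'z1', 'a2']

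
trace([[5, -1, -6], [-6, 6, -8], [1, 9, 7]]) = diagonal: 5 + 6 + 7
= 18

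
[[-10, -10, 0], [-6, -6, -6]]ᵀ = [[-10, -6], [-10, -6], [0, -6]]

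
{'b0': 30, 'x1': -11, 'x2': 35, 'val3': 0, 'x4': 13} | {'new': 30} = {'b0': 30, 'x1': -11, 'x2': 35, 'val3': 0, 'x4': 13, 'new': 30}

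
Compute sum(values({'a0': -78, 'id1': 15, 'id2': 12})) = -51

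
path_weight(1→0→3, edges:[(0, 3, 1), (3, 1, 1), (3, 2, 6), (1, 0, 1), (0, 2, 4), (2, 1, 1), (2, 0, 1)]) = 2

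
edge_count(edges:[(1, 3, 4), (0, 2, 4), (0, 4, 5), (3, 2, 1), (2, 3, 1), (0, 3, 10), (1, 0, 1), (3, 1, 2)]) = 8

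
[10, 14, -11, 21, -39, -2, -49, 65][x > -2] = keep x where x > -2: 10✓, 14✓, -11✗, 21✓, -39✗, -2✗, -49✗, 65✓
= [10, 14, 21, 65]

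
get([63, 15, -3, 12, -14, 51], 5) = 51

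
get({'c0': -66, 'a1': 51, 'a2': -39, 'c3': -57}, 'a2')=-39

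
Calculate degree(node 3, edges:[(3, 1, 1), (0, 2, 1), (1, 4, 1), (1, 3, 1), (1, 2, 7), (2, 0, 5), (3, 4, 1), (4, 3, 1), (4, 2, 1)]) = incident: (3,1), (1,3), (3,4), (4,3)
= 4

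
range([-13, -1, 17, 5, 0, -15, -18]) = 35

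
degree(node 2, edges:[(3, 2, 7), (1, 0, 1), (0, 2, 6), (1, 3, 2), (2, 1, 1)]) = incident: (3,2), (0,2), (2,1)
= 3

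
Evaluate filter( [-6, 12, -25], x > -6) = [12]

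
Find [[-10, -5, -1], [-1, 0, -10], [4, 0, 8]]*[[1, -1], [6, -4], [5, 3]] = C[0][0] = (-10)*(1) + (-5)*(6) + (-1)*(5) = -45
C[0][1] = (-10)*(-1) + (-5)*(-4) + (-1)*(3) = 27
C[1][0] = (-1)*(1) + (0)*(6) + (-10)*(5) = -51
C[1][1] = (-1)*(-1) + (0)*(-4) + (-10)*(3) = -29
C[2][0] = (4)*(1) + (0)*(6) + (8)*(5) = 44
C[2][1] = (4)*(-1) + (0)*(-4) + (8)*(3) = 20
= [[-45, 27], [-51, -29], [44, 20]]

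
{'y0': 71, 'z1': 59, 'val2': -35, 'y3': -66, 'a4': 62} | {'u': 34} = {'y0': 71, 'z1': 59, 'val2': -35, 'y3': -66, 'a4': 62, 'u': 34}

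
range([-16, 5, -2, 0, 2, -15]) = 21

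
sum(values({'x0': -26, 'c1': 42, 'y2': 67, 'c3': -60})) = (-26) + 42 + 67 + (-60)
= 23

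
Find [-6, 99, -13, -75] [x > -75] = keep x where x > -75: -6✓, 99✓, -13✓, -75✗
= [-6, 99, -13]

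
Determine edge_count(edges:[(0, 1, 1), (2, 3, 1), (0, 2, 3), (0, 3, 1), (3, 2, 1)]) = 5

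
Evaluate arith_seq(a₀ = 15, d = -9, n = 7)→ [15, 6, -3, -12, -21, -30, -39]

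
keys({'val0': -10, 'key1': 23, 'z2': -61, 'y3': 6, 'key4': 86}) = ['val0', 'key1', 'z2', 'y3', 'key4']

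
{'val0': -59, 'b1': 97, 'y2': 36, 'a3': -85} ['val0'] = -59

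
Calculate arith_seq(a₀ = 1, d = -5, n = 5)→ [1, -4, -9, -14, -19]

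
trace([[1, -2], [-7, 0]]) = diagonal: 1 + 0
= 1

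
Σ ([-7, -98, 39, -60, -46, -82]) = -254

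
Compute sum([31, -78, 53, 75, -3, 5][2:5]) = slice → [53, 75, -3]
53 + 75 + (-3)
= 125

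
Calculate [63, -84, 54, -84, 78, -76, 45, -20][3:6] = [-84, 78, -76]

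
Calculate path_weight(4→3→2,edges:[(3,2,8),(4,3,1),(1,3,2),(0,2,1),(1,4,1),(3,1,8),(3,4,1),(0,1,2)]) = w(4→3)=1 + w(3→2)=8
= 9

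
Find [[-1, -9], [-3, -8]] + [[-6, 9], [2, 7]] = [[-7, 0], [-1, -1]]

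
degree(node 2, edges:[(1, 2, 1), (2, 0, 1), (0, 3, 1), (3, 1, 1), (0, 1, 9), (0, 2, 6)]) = 3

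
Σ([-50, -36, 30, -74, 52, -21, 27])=-72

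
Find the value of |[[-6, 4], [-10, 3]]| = (-6)*(3) - (4)*(-10)
= 22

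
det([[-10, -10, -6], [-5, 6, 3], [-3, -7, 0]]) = (1)*(-10)*det([[6, 3], [-7, 0]]) + (-1)*(-10)*det([[-5, 3], [-3, 0]]) + (1)*(-6)*det([[-5, 6], [-3, -7]])
= -210 + 90 + -318
= -438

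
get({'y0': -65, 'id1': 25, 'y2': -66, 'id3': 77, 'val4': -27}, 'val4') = -27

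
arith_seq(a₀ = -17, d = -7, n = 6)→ [-17, -24, -31, -38, -45, -52]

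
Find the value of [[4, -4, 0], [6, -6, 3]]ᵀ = [[4, 6], [-4, -6], [0, 3]]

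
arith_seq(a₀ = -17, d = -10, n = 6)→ a_0 = -17 + 0*-10 = -17
a_1 = -17 + 1*-10 = -27
a_2 = -17 + 2*-10 = -37
...
= [-17, -27, -37, -47, -57, -67]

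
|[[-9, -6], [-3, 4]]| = (-9)*(4) - (-6)*(-3)
= -54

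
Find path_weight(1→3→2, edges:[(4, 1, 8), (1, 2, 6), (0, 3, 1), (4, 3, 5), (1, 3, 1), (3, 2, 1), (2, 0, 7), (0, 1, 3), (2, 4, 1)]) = 2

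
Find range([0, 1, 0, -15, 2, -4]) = 17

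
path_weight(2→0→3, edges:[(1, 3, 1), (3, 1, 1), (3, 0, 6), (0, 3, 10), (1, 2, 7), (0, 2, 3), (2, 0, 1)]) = w(2→0)=1 + w(0→3)=10
= 11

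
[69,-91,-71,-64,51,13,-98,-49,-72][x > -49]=[69, 51, 13]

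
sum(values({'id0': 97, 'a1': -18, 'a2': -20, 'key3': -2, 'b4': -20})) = 97 + (-18) + (-20) + (-2) + (-20)
= 37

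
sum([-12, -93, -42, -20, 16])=(-12) + (-93) + (-42) + (-20) + 16
= -151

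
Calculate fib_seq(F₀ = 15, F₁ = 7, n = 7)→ F_2 = F_1 + F_0 = 22
F_3 = F_2 + F_1 = 29
F_4 = F_3 + F_2 = 51
...
= [15, 7, 22, 29, 51, 80, 131]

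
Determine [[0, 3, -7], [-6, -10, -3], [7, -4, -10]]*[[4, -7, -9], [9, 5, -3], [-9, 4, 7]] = [[90, -13, -58], [-87, -20, 63], [82, -109, -121]]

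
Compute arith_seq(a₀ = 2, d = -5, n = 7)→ a_0 = 2 + 0*-5 = 2
a_1 = 2 + 1*-5 = -3
a_2 = 2 + 2*-5 = -8
...
= [2, -3, -8, -13, -18, -23, -28]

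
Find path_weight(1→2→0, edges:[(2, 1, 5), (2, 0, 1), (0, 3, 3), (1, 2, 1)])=w(1→2)=1 + w(2→0)=1
= 2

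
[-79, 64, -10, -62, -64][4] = -64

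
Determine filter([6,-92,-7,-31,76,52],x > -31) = [6, -7, 76, 52]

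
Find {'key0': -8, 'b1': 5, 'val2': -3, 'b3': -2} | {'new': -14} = {'key0': -8, 'b1': 5, 'val2': -3, 'b3': -2, 'new': -14}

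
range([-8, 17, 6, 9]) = 25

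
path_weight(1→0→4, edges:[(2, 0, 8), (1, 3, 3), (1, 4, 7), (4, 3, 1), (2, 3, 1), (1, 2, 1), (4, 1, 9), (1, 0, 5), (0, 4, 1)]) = 6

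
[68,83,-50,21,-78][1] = 83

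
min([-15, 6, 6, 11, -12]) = -15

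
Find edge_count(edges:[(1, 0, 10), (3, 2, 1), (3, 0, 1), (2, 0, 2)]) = 4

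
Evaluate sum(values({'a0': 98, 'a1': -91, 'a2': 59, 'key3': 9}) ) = 98 + (-91) + 59 + 9
= 75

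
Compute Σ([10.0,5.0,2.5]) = 10.0 + 5.0 + 2.5
= 17.5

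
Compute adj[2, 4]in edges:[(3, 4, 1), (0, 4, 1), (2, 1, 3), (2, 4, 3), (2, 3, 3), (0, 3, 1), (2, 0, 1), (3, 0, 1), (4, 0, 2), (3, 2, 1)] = 3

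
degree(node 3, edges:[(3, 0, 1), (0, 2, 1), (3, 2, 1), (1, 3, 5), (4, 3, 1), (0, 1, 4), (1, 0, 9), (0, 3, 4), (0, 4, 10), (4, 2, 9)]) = 5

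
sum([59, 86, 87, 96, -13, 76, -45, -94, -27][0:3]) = slice → [59, 86, 87]
59 + 86 + 87
= 232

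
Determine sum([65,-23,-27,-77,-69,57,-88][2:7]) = -204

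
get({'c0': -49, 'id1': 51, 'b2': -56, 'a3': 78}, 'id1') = 51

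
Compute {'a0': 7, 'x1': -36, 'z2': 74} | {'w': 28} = {'a0': 7, 'x1': -36, 'z2': 74, 'w': 28}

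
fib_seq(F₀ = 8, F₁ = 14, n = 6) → F_2 = F_1 + F_0 = 22
F_3 = F_2 + F_1 = 36
F_4 = F_3 + F_2 = 58
...
= [8, 14, 22, 36, 58, 94]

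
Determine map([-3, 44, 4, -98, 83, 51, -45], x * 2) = -3*2=-6, 44*2=88, 4*2=8, -98*2=-196, 83*2=166, 51*2=102, -45*2=-90
= [-6, 88, 8, -196, 166, 102, -90]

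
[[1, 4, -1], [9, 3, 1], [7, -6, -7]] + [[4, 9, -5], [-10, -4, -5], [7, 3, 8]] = [[5, 13, -6], [-1, -1, -4], [14, -3, 1]]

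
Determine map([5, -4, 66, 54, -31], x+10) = 5+10=15, -4+10=6, 66+10=76, 54+10=64, -31+10=-21
= [15, 6, 76, 64, -21]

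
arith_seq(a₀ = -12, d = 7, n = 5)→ [-12, -5, 2, 9, 16]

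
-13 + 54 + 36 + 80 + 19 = 176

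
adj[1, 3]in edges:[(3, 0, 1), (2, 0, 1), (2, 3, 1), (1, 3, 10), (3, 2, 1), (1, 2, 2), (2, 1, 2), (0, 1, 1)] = 10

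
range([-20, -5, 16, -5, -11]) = 36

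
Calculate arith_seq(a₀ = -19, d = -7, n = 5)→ a_0 = -19 + 0*-7 = -19
a_1 = -19 + 1*-7 = -26
a_2 = -19 + 2*-7 = -33
...
= [-19, -26, -33, -40, -47]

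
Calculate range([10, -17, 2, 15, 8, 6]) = 32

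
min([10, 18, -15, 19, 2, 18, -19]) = -19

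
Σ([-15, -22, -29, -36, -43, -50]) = -195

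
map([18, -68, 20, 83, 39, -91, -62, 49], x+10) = [28, -58, 30, 93, 49, -81, -52, 59]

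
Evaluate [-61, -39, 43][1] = -39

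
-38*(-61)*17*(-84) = -3310104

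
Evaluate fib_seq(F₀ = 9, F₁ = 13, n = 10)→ [9, 13, 22, 35, 57, 92, 149, 241, 390, 631]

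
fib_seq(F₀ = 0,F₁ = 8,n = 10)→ [0, 8, 8, 16, 24, 40, 64, 104, 168, 272]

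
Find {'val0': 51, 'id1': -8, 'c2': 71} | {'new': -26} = {'val0': 51, 'id1': -8, 'c2': 71, 'new': -26}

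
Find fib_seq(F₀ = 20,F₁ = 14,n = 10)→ [20, 14, 34, 48, 82, 130, 212, 342, 554, 896]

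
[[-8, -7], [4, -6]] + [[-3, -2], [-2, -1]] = [[-11, -9], [2, -7]]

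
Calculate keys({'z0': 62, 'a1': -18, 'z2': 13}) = ['z0', 'a1', 'z2']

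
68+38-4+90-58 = 134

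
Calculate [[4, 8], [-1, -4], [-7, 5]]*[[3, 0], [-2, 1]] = [[-4, 8], [5, -4], [-31, 5]]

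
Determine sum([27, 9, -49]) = 27 + 9 + (-49)
= -13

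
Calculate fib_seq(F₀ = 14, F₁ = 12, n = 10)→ [14, 12, 26, 38, 64, 102, 166, 268, 434, 702]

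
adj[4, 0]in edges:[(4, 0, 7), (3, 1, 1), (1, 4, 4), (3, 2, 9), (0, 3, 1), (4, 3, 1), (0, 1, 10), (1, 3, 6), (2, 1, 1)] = 7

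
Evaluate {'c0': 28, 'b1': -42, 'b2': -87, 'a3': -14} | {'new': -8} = {'c0': 28, 'b1': -42, 'b2': -87, 'a3': -14, 'new': -8}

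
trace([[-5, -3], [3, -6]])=-11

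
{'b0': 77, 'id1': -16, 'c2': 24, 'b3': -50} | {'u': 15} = {'b0': 77, 'id1': -16, 'c2': 24, 'b3': -50, 'u': 15}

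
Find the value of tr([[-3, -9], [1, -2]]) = -5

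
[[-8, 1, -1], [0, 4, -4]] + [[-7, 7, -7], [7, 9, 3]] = [[-15, 8, -8], [7, 13, -1]]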